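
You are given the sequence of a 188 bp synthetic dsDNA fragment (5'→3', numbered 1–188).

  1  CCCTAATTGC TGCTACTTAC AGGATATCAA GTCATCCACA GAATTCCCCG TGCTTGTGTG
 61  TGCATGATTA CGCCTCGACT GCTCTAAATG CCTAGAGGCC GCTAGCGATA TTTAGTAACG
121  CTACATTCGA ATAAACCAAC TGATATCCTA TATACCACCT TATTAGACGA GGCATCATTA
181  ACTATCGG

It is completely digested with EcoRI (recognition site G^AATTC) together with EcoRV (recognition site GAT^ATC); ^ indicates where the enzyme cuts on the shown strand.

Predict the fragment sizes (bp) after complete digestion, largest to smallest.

The EcoRI site (GAATTC) starts at position 41.
EcoRI cuts after the first base of each site, so after position 41.
EcoRV sites (GATATC) start at positions 23, 142.
EcoRV cuts after base 3 of each site, so after positions 25, 144.
Combined cut positions: 25, 41, 144.
Linear molecule, 3 cuts → 4 fragments:
  1–25 → 25 bp
  26–41 → 16 bp
  42–144 → 103 bp
  145–188 → 44 bp
Sorted largest to smallest: 103, 44, 25, 16 bp.

103, 44, 25, 16 bp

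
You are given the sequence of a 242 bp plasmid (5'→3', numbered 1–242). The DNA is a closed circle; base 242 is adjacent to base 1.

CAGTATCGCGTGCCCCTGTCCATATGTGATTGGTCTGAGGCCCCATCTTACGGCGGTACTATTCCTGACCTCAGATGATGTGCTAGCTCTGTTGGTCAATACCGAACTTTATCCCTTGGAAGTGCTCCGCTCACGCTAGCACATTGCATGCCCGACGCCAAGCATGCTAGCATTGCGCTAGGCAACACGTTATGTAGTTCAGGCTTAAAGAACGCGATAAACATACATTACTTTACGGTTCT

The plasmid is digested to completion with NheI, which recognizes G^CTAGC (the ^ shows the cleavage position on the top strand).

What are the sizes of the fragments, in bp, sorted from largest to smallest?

NheI sites (GCTAGC) start at positions 82, 135, 166.
NheI cuts after the first base of each site, so after positions 82, 135, 166.
Circular molecule, 3 cuts → 3 fragments:
  83–135 → 53 bp
  136–166 → 31 bp
  167–242 then 1–82 → 76 + 82 = 158 bp
Sorted largest to smallest: 158, 53, 31 bp.

158, 53, 31 bp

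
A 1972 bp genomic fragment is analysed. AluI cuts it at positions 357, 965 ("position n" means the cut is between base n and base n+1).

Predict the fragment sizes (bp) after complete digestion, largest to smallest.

Linear molecule, 2 cuts → 3 fragments:
  357 − 0 = 357 bp
  965 − 357 = 608 bp
  1972 − 965 = 1007 bp
Sorted largest to smallest: 1007, 608, 357 bp.

1007, 608, 357 bp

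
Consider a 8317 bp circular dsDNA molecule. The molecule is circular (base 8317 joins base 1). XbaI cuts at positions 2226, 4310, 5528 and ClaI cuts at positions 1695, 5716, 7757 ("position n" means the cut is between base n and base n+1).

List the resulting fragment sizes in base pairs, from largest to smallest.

2255, 2084, 2041, 1218, 531, 188 bp

Combined cut positions (sorted): 1695, 2226, 4310, 5528, 5716, 7757.
Circular molecule, 6 cuts → 6 fragments:
  2226 − 1695 = 531 bp
  4310 − 2226 = 2084 bp
  5528 − 4310 = 1218 bp
  5716 − 5528 = 188 bp
  7757 − 5716 = 2041 bp
  wrap: 8317 − 7757 + 1695 = 2255 bp
Sorted largest to smallest: 2255, 2084, 2041, 1218, 531, 188 bp.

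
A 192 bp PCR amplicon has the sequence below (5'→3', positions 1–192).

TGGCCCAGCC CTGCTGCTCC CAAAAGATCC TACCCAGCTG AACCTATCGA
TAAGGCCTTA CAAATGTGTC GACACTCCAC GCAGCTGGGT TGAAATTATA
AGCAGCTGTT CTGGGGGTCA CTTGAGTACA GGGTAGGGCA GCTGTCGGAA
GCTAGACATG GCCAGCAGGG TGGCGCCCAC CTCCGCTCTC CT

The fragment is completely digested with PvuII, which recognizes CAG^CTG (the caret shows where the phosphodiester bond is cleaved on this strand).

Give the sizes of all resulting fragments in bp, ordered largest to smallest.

PvuII sites (CAGCTG) start at positions 35, 82, 103, 139.
PvuII cuts after base 3 of each site, so after positions 37, 84, 105, 141.
Linear molecule, 4 cuts → 5 fragments:
  1–37 → 37 bp
  38–84 → 47 bp
  85–105 → 21 bp
  106–141 → 36 bp
  142–192 → 51 bp
Sorted largest to smallest: 51, 47, 37, 36, 21 bp.

51, 47, 37, 36, 21 bp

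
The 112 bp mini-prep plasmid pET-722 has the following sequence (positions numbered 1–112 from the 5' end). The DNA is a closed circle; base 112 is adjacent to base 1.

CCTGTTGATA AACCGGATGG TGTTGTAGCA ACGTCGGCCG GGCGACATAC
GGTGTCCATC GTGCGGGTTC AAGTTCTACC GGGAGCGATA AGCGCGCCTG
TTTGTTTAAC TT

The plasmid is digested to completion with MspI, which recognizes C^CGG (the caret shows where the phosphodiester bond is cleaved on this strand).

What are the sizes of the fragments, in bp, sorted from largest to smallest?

46, 41, 25 bp

MspI sites (CCGG) start at positions 13, 38, 79.
MspI cuts after the first base of each site, so after positions 13, 38, 79.
Circular molecule, 3 cuts → 3 fragments:
  14–38 → 25 bp
  39–79 → 41 bp
  80–112 then 1–13 → 33 + 13 = 46 bp
Sorted largest to smallest: 46, 41, 25 bp.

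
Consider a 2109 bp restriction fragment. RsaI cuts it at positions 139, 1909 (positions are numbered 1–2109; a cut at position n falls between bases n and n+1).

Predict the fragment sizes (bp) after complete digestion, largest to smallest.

1770, 200, 139 bp

Linear molecule, 2 cuts → 3 fragments:
  139 − 0 = 139 bp
  1909 − 139 = 1770 bp
  2109 − 1909 = 200 bp
Sorted largest to smallest: 1770, 200, 139 bp.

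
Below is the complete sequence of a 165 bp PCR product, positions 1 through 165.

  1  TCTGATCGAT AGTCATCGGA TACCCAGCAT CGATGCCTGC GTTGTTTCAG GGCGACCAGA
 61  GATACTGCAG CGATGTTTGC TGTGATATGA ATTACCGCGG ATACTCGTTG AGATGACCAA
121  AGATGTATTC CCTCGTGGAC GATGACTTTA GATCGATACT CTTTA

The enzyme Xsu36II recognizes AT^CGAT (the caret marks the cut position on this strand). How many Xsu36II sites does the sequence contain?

3

ATCGAT occurs starting at positions 5, 29, 152.
Xsu36II cuts at 3 sites.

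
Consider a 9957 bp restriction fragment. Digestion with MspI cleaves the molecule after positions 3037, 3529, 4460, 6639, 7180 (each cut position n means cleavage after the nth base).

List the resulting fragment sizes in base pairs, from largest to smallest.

3037, 2777, 2179, 931, 541, 492 bp

Linear molecule, 5 cuts → 6 fragments:
  3037 − 0 = 3037 bp
  3529 − 3037 = 492 bp
  4460 − 3529 = 931 bp
  6639 − 4460 = 2179 bp
  7180 − 6639 = 541 bp
  9957 − 7180 = 2777 bp
Sorted largest to smallest: 3037, 2777, 2179, 931, 541, 492 bp.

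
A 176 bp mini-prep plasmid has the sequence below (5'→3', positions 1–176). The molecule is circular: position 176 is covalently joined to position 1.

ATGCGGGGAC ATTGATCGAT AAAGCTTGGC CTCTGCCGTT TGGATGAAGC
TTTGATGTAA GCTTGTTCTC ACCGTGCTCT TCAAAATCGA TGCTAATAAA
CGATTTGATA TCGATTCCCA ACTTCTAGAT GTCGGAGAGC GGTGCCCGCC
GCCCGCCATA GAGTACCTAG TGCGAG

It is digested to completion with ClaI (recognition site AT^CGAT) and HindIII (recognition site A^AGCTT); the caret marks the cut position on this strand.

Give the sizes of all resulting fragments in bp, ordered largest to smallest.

ClaI sites (ATCGAT) start at positions 15, 86, 110.
ClaI cuts after base 2 of each site, so after positions 16, 87, 111.
HindIII sites (AAGCTT) start at positions 22, 47, 59.
HindIII cuts after the first base of each site, so after positions 22, 47, 59.
Combined cut positions: 16, 22, 47, 59, 87, 111.
Circular molecule, 6 cuts → 6 fragments:
  17–22 → 6 bp
  23–47 → 25 bp
  48–59 → 12 bp
  60–87 → 28 bp
  88–111 → 24 bp
  112–176 then 1–16 → 65 + 16 = 81 bp
Sorted largest to smallest: 81, 28, 25, 24, 12, 6 bp.

81, 28, 25, 24, 12, 6 bp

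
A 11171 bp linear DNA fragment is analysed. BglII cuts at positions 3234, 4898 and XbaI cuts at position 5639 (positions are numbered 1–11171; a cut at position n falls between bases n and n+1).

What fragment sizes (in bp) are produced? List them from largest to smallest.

Combined cut positions (sorted): 3234, 4898, 5639.
Linear molecule, 3 cuts → 4 fragments:
  3234 − 0 = 3234 bp
  4898 − 3234 = 1664 bp
  5639 − 4898 = 741 bp
  11171 − 5639 = 5532 bp
Sorted largest to smallest: 5532, 3234, 1664, 741 bp.

5532, 3234, 1664, 741 bp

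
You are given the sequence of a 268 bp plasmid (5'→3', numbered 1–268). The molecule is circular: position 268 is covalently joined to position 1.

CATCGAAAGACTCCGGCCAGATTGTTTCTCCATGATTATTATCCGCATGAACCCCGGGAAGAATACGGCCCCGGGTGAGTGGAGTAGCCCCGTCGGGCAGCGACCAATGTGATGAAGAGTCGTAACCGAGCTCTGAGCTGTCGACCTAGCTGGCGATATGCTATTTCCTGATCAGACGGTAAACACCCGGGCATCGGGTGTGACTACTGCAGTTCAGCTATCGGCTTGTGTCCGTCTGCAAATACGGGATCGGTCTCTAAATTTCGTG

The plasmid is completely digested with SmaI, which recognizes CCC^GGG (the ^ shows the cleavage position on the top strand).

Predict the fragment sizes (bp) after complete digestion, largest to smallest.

135, 116, 17 bp

SmaI sites (CCCGGG) start at positions 53, 70, 186.
SmaI cuts after base 3 of each site, so after positions 55, 72, 188.
Circular molecule, 3 cuts → 3 fragments:
  56–72 → 17 bp
  73–188 → 116 bp
  189–268 then 1–55 → 80 + 55 = 135 bp
Sorted largest to smallest: 135, 116, 17 bp.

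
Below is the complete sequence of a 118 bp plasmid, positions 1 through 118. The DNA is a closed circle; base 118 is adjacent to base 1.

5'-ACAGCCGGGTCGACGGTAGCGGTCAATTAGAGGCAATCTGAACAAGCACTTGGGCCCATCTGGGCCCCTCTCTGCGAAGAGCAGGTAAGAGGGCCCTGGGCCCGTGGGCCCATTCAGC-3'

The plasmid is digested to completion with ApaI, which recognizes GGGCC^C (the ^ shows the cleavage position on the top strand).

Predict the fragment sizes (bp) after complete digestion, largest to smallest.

ApaI sites (GGGCCC) start at positions 52, 62, 91, 98, 106.
ApaI cuts after base 5 of each site (before the last base), so after positions 56, 66, 95, 102, 110.
Circular molecule, 5 cuts → 5 fragments:
  57–66 → 10 bp
  67–95 → 29 bp
  96–102 → 7 bp
  103–110 → 8 bp
  111–118 then 1–56 → 8 + 56 = 64 bp
Sorted largest to smallest: 64, 29, 10, 8, 7 bp.

64, 29, 10, 8, 7 bp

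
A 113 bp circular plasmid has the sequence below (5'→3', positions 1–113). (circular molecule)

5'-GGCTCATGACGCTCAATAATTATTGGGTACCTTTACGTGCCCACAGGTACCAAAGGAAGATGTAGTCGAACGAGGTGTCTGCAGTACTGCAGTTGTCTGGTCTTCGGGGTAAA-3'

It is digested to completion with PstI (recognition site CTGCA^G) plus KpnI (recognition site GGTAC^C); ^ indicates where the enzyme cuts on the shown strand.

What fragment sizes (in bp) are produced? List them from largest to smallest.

PstI sites (CTGCAG) start at positions 79, 87.
PstI cuts after base 5 of each site (before the last base), so after positions 83, 91.
KpnI sites (GGTACC) start at positions 26, 46.
KpnI cuts after base 5 of each site (before the last base), so after positions 30, 50.
Combined cut positions: 30, 50, 83, 91.
Circular molecule, 4 cuts → 4 fragments:
  31–50 → 20 bp
  51–83 → 33 bp
  84–91 → 8 bp
  92–113 then 1–30 → 22 + 30 = 52 bp
Sorted largest to smallest: 52, 33, 20, 8 bp.

52, 33, 20, 8 bp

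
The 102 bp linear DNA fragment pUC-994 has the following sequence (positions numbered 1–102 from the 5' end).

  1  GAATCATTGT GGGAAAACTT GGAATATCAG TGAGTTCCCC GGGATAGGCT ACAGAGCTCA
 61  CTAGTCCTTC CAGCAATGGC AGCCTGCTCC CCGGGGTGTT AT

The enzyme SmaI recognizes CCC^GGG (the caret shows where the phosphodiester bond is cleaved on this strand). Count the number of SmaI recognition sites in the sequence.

2

CCCGGG occurs starting at positions 38, 90.
SmaI cuts at 2 sites.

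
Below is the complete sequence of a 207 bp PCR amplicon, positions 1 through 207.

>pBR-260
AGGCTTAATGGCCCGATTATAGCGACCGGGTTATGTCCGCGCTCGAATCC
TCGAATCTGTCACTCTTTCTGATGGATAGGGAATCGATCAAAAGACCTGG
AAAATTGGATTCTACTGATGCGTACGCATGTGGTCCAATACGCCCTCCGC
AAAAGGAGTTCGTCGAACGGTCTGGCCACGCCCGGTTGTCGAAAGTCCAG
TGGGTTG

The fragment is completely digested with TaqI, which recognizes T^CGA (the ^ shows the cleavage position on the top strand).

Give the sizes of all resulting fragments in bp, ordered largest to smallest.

79, 43, 33, 26, 18, 8 bp

TaqI sites (TCGA) start at positions 43, 51, 84, 163, 189.
TaqI cuts after the first base of each site, so after positions 43, 51, 84, 163, 189.
Linear molecule, 5 cuts → 6 fragments:
  1–43 → 43 bp
  44–51 → 8 bp
  52–84 → 33 bp
  85–163 → 79 bp
  164–189 → 26 bp
  190–207 → 18 bp
Sorted largest to smallest: 79, 43, 33, 26, 18, 8 bp.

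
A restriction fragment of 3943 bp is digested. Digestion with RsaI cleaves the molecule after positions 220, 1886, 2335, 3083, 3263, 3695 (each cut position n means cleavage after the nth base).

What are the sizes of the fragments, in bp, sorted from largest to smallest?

Linear molecule, 6 cuts → 7 fragments:
  220 − 0 = 220 bp
  1886 − 220 = 1666 bp
  2335 − 1886 = 449 bp
  3083 − 2335 = 748 bp
  3263 − 3083 = 180 bp
  3695 − 3263 = 432 bp
  3943 − 3695 = 248 bp
Sorted largest to smallest: 1666, 748, 449, 432, 248, 220, 180 bp.

1666, 748, 449, 432, 248, 220, 180 bp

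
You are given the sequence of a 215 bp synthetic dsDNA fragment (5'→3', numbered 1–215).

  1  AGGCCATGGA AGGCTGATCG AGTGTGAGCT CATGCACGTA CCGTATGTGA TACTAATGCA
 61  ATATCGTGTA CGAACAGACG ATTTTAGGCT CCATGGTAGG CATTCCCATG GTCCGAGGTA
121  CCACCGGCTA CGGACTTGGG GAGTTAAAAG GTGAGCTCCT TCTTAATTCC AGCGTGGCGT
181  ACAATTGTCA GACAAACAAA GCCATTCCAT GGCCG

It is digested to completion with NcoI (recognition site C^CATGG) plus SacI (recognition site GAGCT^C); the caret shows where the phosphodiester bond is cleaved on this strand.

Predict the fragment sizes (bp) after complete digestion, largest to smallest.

61, 51, 50, 26, 15, 8, 4 bp

NcoI sites (CCATGG) start at positions 4, 91, 106, 207.
NcoI cuts after the first base of each site, so after positions 4, 91, 106, 207.
SacI sites (GAGCTC) start at positions 26, 153.
SacI cuts after base 5 of each site (before the last base), so after positions 30, 157.
Combined cut positions: 4, 30, 91, 106, 157, 207.
Linear molecule, 6 cuts → 7 fragments:
  1–4 → 4 bp
  5–30 → 26 bp
  31–91 → 61 bp
  92–106 → 15 bp
  107–157 → 51 bp
  158–207 → 50 bp
  208–215 → 8 bp
Sorted largest to smallest: 61, 51, 50, 26, 15, 8, 4 bp.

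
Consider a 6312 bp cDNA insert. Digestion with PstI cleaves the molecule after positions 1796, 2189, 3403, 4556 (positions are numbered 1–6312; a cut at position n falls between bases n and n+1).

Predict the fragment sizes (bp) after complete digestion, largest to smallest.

1796, 1756, 1214, 1153, 393 bp

Linear molecule, 4 cuts → 5 fragments:
  1796 − 0 = 1796 bp
  2189 − 1796 = 393 bp
  3403 − 2189 = 1214 bp
  4556 − 3403 = 1153 bp
  6312 − 4556 = 1756 bp
Sorted largest to smallest: 1796, 1756, 1214, 1153, 393 bp.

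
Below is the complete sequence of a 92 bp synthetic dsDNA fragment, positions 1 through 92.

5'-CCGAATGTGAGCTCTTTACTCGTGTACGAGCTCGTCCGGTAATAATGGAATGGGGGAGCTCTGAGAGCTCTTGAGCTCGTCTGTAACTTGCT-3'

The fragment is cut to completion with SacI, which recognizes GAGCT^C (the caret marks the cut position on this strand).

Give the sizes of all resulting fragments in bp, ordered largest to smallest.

SacI sites (GAGCTC) start at positions 9, 28, 56, 65, 73.
SacI cuts after base 5 of each site (before the last base), so after positions 13, 32, 60, 69, 77.
Linear molecule, 5 cuts → 6 fragments:
  1–13 → 13 bp
  14–32 → 19 bp
  33–60 → 28 bp
  61–69 → 9 bp
  70–77 → 8 bp
  78–92 → 15 bp
Sorted largest to smallest: 28, 19, 15, 13, 9, 8 bp.

28, 19, 15, 13, 9, 8 bp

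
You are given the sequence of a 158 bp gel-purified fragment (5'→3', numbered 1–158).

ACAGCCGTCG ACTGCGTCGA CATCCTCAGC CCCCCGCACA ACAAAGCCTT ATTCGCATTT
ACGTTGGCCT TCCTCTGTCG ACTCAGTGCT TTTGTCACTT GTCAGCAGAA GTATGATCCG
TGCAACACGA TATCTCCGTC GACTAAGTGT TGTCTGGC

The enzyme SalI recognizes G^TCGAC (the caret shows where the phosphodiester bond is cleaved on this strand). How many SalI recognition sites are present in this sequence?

GTCGAC occurs starting at positions 7, 16, 77, 138.
SalI cuts at 4 sites.

4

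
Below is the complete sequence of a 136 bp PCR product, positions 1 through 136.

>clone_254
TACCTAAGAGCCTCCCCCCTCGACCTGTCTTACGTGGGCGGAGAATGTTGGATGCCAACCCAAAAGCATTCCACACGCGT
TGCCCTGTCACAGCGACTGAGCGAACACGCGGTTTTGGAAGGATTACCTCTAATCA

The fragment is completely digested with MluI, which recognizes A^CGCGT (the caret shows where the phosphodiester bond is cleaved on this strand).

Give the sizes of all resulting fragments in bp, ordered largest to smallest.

75, 61 bp

The MluI site (ACGCGT) starts at position 75.
MluI cuts after the first base of each site, so after position 75.
Linear molecule, 1 cut → 2 fragments:
  1–75 → 75 bp
  76–136 → 61 bp
Sorted largest to smallest: 75, 61 bp.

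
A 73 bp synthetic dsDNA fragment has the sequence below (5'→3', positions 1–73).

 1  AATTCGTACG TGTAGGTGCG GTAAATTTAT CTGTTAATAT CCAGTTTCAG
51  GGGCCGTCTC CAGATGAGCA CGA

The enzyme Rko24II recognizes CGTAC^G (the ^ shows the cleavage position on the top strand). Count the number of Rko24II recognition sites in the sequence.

CGTACG occurs starting at position 5.
Rko24II cuts at 1 site.

1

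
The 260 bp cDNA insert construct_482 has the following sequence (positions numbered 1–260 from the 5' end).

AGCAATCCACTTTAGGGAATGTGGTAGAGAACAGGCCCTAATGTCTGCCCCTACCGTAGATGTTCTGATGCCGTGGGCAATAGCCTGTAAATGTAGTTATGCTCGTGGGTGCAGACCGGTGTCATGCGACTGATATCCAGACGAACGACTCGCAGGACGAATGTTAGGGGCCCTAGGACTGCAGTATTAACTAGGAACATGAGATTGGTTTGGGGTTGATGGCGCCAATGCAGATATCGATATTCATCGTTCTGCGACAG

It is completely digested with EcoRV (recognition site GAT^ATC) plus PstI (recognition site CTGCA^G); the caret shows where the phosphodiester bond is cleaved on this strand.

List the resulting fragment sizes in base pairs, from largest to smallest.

EcoRV sites (GATATC) start at positions 132, 233.
EcoRV cuts after base 3 of each site, so after positions 134, 235.
The PstI site (CTGCAG) starts at position 179.
PstI cuts after base 5 of each site (before the last base), so after position 183.
Combined cut positions: 134, 183, 235.
Linear molecule, 3 cuts → 4 fragments:
  1–134 → 134 bp
  135–183 → 49 bp
  184–235 → 52 bp
  236–260 → 25 bp
Sorted largest to smallest: 134, 52, 49, 25 bp.

134, 52, 49, 25 bp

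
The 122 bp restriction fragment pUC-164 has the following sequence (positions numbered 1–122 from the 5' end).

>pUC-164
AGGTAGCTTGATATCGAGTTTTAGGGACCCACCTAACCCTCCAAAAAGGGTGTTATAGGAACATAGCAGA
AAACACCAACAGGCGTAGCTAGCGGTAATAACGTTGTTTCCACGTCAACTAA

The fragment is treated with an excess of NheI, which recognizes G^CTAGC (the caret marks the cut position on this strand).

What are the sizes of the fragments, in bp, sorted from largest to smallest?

88, 34 bp

The NheI site (GCTAGC) starts at position 88.
NheI cuts after the first base of each site, so after position 88.
Linear molecule, 1 cut → 2 fragments:
  1–88 → 88 bp
  89–122 → 34 bp
Sorted largest to smallest: 88, 34 bp.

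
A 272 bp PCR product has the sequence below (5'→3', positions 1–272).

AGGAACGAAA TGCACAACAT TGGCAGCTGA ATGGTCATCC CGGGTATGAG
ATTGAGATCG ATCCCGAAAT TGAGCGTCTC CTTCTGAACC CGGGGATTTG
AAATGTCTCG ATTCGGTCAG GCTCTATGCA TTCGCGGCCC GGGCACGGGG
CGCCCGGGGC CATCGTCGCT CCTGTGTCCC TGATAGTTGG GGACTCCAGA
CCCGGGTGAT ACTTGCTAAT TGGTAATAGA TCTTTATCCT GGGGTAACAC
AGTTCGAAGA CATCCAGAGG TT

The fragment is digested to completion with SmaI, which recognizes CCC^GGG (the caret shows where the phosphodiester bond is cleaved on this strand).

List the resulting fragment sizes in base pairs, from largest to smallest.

SmaI sites (CCCGGG) start at positions 39, 89, 138, 153, 201.
SmaI cuts after base 3 of each site, so after positions 41, 91, 140, 155, 203.
Linear molecule, 5 cuts → 6 fragments:
  1–41 → 41 bp
  42–91 → 50 bp
  92–140 → 49 bp
  141–155 → 15 bp
  156–203 → 48 bp
  204–272 → 69 bp
Sorted largest to smallest: 69, 50, 49, 48, 41, 15 bp.

69, 50, 49, 48, 41, 15 bp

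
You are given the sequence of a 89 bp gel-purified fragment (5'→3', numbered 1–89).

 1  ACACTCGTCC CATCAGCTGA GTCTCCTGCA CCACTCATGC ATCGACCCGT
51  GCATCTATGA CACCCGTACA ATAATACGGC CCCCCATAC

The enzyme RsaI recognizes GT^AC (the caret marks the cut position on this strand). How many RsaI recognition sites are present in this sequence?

1

GTAC occurs starting at position 66.
RsaI cuts at 1 site.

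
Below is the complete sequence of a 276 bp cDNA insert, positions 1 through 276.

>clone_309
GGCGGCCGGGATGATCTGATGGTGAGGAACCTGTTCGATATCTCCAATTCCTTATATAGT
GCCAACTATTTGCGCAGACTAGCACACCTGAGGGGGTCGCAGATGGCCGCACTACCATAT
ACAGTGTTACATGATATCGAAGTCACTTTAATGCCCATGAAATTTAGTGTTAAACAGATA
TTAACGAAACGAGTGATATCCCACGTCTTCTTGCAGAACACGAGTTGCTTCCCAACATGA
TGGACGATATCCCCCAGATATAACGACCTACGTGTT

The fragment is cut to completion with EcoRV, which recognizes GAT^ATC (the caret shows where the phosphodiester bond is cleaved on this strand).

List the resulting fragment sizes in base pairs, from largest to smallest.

96, 62, 51, 39, 28 bp

EcoRV sites (GATATC) start at positions 37, 133, 195, 246.
EcoRV cuts after base 3 of each site, so after positions 39, 135, 197, 248.
Linear molecule, 4 cuts → 5 fragments:
  1–39 → 39 bp
  40–135 → 96 bp
  136–197 → 62 bp
  198–248 → 51 bp
  249–276 → 28 bp
Sorted largest to smallest: 96, 62, 51, 39, 28 bp.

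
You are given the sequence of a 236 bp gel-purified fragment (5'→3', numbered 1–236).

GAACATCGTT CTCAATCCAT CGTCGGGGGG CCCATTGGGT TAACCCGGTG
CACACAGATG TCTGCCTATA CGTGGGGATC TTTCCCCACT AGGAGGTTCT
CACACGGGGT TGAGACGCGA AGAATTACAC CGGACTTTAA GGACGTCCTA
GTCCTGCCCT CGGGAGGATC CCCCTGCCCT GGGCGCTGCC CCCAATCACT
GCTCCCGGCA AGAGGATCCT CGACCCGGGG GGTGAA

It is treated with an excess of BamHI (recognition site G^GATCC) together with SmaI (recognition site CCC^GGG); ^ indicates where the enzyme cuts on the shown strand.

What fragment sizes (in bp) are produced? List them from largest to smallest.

BamHI sites (GGATCC) start at positions 166, 214.
BamHI cuts after the first base of each site, so after positions 166, 214.
The SmaI site (CCCGGG) starts at position 224.
SmaI cuts after base 3 of each site, so after position 226.
Combined cut positions: 166, 214, 226.
Linear molecule, 3 cuts → 4 fragments:
  1–166 → 166 bp
  167–214 → 48 bp
  215–226 → 12 bp
  227–236 → 10 bp
Sorted largest to smallest: 166, 48, 12, 10 bp.

166, 48, 12, 10 bp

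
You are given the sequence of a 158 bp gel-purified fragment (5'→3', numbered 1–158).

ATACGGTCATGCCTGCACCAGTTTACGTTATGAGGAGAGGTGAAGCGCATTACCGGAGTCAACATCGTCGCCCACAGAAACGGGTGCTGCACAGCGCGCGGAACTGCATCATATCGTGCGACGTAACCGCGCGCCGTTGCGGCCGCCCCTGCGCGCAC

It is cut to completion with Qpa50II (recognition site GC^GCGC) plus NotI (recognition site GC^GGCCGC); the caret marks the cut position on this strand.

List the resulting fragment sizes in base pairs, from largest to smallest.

95, 35, 12, 10, 6 bp

Qpa50II sites (GCGCGC) start at positions 94, 129, 151.
Qpa50II cuts after base 2 of each site, so after positions 95, 130, 152.
The NotI site (GCGGCCGC) starts at position 139.
NotI cuts after base 2 of each site, so after position 140.
Combined cut positions: 95, 130, 140, 152.
Linear molecule, 4 cuts → 5 fragments:
  1–95 → 95 bp
  96–130 → 35 bp
  131–140 → 10 bp
  141–152 → 12 bp
  153–158 → 6 bp
Sorted largest to smallest: 95, 35, 12, 10, 6 bp.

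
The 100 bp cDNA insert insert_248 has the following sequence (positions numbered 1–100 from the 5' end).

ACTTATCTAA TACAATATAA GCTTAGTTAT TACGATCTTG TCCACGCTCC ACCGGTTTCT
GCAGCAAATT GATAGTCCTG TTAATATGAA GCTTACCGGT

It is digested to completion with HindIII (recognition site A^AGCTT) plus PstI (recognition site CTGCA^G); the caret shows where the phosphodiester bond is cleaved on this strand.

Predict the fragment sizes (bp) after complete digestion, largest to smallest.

44, 26, 19, 11 bp

HindIII sites (AAGCTT) start at positions 19, 89.
HindIII cuts after the first base of each site, so after positions 19, 89.
The PstI site (CTGCAG) starts at position 59.
PstI cuts after base 5 of each site (before the last base), so after position 63.
Combined cut positions: 19, 63, 89.
Linear molecule, 3 cuts → 4 fragments:
  1–19 → 19 bp
  20–63 → 44 bp
  64–89 → 26 bp
  90–100 → 11 bp
Sorted largest to smallest: 44, 26, 19, 11 bp.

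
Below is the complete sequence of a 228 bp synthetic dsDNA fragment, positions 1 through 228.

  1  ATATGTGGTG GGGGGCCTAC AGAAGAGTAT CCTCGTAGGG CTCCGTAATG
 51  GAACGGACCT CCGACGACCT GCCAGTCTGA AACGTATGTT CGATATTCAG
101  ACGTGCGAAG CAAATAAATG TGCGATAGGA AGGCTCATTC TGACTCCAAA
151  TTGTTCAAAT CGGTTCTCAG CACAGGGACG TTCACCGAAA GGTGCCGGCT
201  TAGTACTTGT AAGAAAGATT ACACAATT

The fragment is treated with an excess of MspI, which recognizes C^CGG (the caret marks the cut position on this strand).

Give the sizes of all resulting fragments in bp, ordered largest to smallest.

195, 33 bp

The MspI site (CCGG) starts at position 195.
MspI cuts after the first base of each site, so after position 195.
Linear molecule, 1 cut → 2 fragments:
  1–195 → 195 bp
  196–228 → 33 bp
Sorted largest to smallest: 195, 33 bp.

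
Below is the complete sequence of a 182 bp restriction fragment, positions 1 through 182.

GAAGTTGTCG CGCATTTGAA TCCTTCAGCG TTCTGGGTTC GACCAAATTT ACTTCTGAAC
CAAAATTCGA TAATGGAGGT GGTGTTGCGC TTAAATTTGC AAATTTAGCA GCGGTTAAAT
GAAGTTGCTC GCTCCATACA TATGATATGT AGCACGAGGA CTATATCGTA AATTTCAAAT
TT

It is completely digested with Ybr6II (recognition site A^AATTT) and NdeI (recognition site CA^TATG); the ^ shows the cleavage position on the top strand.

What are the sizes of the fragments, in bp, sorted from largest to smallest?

48, 45, 39, 30, 8, 7, 5 bp

Ybr6II sites (AAATTT) start at positions 45, 93, 101, 170, 177.
Ybr6II cuts after the first base of each site, so after positions 45, 93, 101, 170, 177.
The NdeI site (CATATG) starts at position 139.
NdeI cuts after base 2 of each site, so after position 140.
Combined cut positions: 45, 93, 101, 140, 170, 177.
Linear molecule, 6 cuts → 7 fragments:
  1–45 → 45 bp
  46–93 → 48 bp
  94–101 → 8 bp
  102–140 → 39 bp
  141–170 → 30 bp
  171–177 → 7 bp
  178–182 → 5 bp
Sorted largest to smallest: 48, 45, 39, 30, 8, 7, 5 bp.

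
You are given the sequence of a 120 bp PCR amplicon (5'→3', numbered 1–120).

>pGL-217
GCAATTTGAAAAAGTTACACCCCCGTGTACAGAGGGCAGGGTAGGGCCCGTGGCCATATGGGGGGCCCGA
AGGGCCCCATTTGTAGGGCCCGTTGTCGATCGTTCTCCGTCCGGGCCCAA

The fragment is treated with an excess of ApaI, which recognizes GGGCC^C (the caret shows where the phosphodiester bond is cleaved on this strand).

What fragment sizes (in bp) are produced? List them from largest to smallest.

ApaI sites (GGGCCC) start at positions 44, 63, 72, 86, 113.
ApaI cuts after base 5 of each site (before the last base), so after positions 48, 67, 76, 90, 117.
Linear molecule, 5 cuts → 6 fragments:
  1–48 → 48 bp
  49–67 → 19 bp
  68–76 → 9 bp
  77–90 → 14 bp
  91–117 → 27 bp
  118–120 → 3 bp
Sorted largest to smallest: 48, 27, 19, 14, 9, 3 bp.

48, 27, 19, 14, 9, 3 bp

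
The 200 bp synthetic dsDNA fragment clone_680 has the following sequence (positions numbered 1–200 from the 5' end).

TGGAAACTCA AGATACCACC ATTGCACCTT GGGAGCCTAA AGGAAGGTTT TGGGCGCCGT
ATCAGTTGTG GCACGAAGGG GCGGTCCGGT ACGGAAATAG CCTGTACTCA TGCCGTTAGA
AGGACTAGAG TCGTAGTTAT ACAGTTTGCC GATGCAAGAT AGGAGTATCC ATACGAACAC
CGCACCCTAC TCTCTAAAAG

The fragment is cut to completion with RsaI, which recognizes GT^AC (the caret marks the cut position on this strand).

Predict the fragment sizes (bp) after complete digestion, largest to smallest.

95, 90, 15 bp

RsaI sites (GTAC) start at positions 89, 104.
RsaI cuts after base 2 of each site, so after positions 90, 105.
Linear molecule, 2 cuts → 3 fragments:
  1–90 → 90 bp
  91–105 → 15 bp
  106–200 → 95 bp
Sorted largest to smallest: 95, 90, 15 bp.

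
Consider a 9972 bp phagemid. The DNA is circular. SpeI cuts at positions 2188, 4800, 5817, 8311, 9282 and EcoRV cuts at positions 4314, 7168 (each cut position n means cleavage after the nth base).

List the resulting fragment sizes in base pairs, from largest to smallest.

Combined cut positions (sorted): 2188, 4314, 4800, 5817, 7168, 8311, 9282.
Circular molecule, 7 cuts → 7 fragments:
  4314 − 2188 = 2126 bp
  4800 − 4314 = 486 bp
  5817 − 4800 = 1017 bp
  7168 − 5817 = 1351 bp
  8311 − 7168 = 1143 bp
  9282 − 8311 = 971 bp
  wrap: 9972 − 9282 + 2188 = 2878 bp
Sorted largest to smallest: 2878, 2126, 1351, 1143, 1017, 971, 486 bp.

2878, 2126, 1351, 1143, 1017, 971, 486 bp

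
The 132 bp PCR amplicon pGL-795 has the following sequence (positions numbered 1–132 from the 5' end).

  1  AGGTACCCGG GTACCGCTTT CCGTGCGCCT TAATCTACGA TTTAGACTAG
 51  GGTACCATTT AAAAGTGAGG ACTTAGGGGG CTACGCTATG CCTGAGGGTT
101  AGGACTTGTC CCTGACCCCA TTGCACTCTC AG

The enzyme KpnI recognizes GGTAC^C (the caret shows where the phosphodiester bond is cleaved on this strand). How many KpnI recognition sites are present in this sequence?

GGTACC occurs starting at positions 2, 10, 51.
KpnI cuts at 3 sites.

3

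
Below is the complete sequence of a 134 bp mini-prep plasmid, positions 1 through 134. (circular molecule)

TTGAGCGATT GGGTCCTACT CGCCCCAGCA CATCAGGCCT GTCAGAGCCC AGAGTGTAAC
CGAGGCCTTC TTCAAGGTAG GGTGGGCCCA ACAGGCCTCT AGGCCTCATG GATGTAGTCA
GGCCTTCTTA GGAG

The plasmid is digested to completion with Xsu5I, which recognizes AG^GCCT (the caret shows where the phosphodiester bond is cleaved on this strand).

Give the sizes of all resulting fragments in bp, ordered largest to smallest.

49, 30, 28, 19, 8 bp

Xsu5I sites (AGGCCT) start at positions 35, 63, 93, 101, 120.
Xsu5I cuts after base 2 of each site, so after positions 36, 64, 94, 102, 121.
Circular molecule, 5 cuts → 5 fragments:
  37–64 → 28 bp
  65–94 → 30 bp
  95–102 → 8 bp
  103–121 → 19 bp
  122–134 then 1–36 → 13 + 36 = 49 bp
Sorted largest to smallest: 49, 30, 28, 19, 8 bp.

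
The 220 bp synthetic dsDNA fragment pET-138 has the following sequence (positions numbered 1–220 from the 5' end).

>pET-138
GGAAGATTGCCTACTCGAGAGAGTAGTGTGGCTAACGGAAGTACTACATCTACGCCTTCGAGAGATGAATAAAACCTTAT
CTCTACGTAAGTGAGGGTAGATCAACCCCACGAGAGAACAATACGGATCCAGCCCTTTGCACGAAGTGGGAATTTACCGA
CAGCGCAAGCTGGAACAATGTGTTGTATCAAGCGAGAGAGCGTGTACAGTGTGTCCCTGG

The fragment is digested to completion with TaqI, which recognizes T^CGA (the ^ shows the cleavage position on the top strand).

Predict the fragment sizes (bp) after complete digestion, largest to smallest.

TaqI sites (TCGA) start at positions 15, 58.
TaqI cuts after the first base of each site, so after positions 15, 58.
Linear molecule, 2 cuts → 3 fragments:
  1–15 → 15 bp
  16–58 → 43 bp
  59–220 → 162 bp
Sorted largest to smallest: 162, 43, 15 bp.

162, 43, 15 bp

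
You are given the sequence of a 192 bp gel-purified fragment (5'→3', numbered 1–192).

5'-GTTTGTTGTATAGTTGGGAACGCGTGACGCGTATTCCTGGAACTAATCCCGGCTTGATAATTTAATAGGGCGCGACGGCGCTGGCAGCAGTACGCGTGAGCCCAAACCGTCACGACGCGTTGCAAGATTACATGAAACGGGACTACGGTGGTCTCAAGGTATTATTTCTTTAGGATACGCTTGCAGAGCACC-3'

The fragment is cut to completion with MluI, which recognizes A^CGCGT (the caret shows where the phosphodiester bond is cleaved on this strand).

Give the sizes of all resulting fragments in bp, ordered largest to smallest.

77, 65, 23, 20, 7 bp

MluI sites (ACGCGT) start at positions 20, 27, 92, 115.
MluI cuts after the first base of each site, so after positions 20, 27, 92, 115.
Linear molecule, 4 cuts → 5 fragments:
  1–20 → 20 bp
  21–27 → 7 bp
  28–92 → 65 bp
  93–115 → 23 bp
  116–192 → 77 bp
Sorted largest to smallest: 77, 65, 23, 20, 7 bp.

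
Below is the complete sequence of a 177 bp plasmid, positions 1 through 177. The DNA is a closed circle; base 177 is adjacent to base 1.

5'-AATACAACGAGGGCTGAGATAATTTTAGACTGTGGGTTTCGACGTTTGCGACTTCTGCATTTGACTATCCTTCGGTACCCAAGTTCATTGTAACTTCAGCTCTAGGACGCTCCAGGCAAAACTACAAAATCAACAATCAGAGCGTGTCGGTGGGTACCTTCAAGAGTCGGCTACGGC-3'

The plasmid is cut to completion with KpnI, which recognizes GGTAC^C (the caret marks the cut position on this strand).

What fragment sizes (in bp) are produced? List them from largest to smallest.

98, 79 bp

KpnI sites (GGTACC) start at positions 74, 153.
KpnI cuts after base 5 of each site (before the last base), so after positions 78, 157.
Circular molecule, 2 cuts → 2 fragments:
  79–157 → 79 bp
  158–177 then 1–78 → 20 + 78 = 98 bp
Sorted largest to smallest: 98, 79 bp.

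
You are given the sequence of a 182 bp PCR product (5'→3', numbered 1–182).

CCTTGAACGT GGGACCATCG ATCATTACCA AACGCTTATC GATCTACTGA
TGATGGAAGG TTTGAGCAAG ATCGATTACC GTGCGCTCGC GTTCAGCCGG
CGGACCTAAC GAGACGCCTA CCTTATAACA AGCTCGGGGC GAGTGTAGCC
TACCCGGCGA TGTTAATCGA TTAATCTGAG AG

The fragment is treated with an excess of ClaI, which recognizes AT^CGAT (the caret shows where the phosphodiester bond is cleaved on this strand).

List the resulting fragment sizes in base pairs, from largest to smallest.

ClaI sites (ATCGAT) start at positions 17, 38, 71, 166.
ClaI cuts after base 2 of each site, so after positions 18, 39, 72, 167.
Linear molecule, 4 cuts → 5 fragments:
  1–18 → 18 bp
  19–39 → 21 bp
  40–72 → 33 bp
  73–167 → 95 bp
  168–182 → 15 bp
Sorted largest to smallest: 95, 33, 21, 18, 15 bp.

95, 33, 21, 18, 15 bp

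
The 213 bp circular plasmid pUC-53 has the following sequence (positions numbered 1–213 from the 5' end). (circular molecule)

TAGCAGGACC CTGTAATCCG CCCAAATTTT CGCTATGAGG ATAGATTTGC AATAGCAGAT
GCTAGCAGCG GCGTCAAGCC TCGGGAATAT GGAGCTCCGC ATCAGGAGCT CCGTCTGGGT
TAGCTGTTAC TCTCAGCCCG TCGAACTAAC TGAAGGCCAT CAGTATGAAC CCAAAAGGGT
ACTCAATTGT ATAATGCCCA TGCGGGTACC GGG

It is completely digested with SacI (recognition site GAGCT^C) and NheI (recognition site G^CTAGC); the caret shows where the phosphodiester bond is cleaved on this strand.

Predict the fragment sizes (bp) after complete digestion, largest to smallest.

SacI sites (GAGCTC) start at positions 92, 106.
SacI cuts after base 5 of each site (before the last base), so after positions 96, 110.
The NheI site (GCTAGC) starts at position 61.
NheI cuts after the first base of each site, so after position 61.
Combined cut positions: 61, 96, 110.
Circular molecule, 3 cuts → 3 fragments:
  62–96 → 35 bp
  97–110 → 14 bp
  111–213 then 1–61 → 103 + 61 = 164 bp
Sorted largest to smallest: 164, 35, 14 bp.

164, 35, 14 bp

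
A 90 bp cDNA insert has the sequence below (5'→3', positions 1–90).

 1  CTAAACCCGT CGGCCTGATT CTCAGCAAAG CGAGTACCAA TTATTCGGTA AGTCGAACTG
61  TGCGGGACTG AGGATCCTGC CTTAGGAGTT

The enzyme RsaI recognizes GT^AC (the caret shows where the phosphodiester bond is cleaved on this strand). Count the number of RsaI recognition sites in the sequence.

1

GTAC occurs starting at position 34.
RsaI cuts at 1 site.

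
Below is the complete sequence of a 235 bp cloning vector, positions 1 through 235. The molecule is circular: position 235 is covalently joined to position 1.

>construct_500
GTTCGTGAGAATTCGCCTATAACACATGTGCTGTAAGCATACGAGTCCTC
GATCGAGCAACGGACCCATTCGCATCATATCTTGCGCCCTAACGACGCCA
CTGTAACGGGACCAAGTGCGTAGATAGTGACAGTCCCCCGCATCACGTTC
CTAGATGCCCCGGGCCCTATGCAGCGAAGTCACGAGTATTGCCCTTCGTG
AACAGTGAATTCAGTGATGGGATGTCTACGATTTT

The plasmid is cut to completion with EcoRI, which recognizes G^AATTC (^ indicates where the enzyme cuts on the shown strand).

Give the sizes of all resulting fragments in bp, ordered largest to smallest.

198, 37 bp

EcoRI sites (GAATTC) start at positions 9, 207.
EcoRI cuts after the first base of each site, so after positions 9, 207.
Circular molecule, 2 cuts → 2 fragments:
  10–207 → 198 bp
  208–235 then 1–9 → 28 + 9 = 37 bp
Sorted largest to smallest: 198, 37 bp.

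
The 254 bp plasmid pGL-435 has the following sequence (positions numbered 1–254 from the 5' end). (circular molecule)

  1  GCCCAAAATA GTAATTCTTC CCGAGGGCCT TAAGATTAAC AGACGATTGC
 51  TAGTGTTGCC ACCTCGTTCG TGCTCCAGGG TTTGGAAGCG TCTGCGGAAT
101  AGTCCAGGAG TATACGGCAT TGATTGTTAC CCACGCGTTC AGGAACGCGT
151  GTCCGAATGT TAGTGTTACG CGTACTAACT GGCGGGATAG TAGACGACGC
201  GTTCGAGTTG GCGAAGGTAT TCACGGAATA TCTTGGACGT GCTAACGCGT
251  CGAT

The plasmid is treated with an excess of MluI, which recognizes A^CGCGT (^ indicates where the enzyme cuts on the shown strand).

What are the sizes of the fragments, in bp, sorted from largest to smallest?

142, 48, 29, 23, 12 bp

MluI sites (ACGCGT) start at positions 133, 145, 168, 197, 245.
MluI cuts after the first base of each site, so after positions 133, 145, 168, 197, 245.
Circular molecule, 5 cuts → 5 fragments:
  134–145 → 12 bp
  146–168 → 23 bp
  169–197 → 29 bp
  198–245 → 48 bp
  246–254 then 1–133 → 9 + 133 = 142 bp
Sorted largest to smallest: 142, 48, 29, 23, 12 bp.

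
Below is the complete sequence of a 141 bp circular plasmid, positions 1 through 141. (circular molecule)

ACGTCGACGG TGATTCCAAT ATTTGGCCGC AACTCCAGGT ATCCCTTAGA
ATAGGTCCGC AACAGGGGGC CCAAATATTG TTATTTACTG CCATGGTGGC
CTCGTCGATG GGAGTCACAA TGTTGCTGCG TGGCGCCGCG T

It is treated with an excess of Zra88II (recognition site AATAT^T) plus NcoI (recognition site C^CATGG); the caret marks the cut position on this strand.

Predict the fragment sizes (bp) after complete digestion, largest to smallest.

Zra88II sites (AATATT) start at positions 18, 74.
Zra88II cuts after base 5 of each site (before the last base), so after positions 22, 78.
The NcoI site (CCATGG) starts at position 91.
NcoI cuts after the first base of each site, so after position 91.
Combined cut positions: 22, 78, 91.
Circular molecule, 3 cuts → 3 fragments:
  23–78 → 56 bp
  79–91 → 13 bp
  92–141 then 1–22 → 50 + 22 = 72 bp
Sorted largest to smallest: 72, 56, 13 bp.

72, 56, 13 bp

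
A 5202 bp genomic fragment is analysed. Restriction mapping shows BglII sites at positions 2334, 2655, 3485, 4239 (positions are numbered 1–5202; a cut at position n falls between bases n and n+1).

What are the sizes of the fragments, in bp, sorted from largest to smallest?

Linear molecule, 4 cuts → 5 fragments:
  2334 − 0 = 2334 bp
  2655 − 2334 = 321 bp
  3485 − 2655 = 830 bp
  4239 − 3485 = 754 bp
  5202 − 4239 = 963 bp
Sorted largest to smallest: 2334, 963, 830, 754, 321 bp.

2334, 963, 830, 754, 321 bp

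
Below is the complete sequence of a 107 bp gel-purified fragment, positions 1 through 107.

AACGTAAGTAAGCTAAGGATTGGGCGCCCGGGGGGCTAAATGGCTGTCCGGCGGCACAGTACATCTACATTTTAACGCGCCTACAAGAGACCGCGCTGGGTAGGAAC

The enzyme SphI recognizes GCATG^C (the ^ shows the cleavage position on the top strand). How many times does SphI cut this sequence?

0

No occurrence of GCATGC is present in the sequence.
SphI does not cut: 0 sites.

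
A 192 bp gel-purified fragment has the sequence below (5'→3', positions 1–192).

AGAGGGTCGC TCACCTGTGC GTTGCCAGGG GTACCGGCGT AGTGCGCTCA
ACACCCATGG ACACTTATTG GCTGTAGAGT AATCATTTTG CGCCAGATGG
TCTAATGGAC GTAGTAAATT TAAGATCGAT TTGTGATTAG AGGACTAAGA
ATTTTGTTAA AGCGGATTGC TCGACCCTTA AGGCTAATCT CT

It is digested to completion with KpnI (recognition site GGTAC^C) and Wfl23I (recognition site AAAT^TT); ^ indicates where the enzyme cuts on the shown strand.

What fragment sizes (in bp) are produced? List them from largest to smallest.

85, 73, 34 bp

The KpnI site (GGTACC) starts at position 30.
KpnI cuts after base 5 of each site (before the last base), so after position 34.
The Wfl23I site (AAATTT) starts at position 116.
Wfl23I cuts after base 4 of each site, so after position 119.
Combined cut positions: 34, 119.
Linear molecule, 2 cuts → 3 fragments:
  1–34 → 34 bp
  35–119 → 85 bp
  120–192 → 73 bp
Sorted largest to smallest: 85, 73, 34 bp.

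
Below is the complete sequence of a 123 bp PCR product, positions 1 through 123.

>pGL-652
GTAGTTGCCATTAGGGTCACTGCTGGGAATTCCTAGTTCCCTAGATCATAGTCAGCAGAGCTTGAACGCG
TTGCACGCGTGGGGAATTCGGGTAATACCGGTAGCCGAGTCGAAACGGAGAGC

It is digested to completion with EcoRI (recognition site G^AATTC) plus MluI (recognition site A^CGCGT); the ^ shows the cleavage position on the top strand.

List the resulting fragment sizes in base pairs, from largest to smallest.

EcoRI sites (GAATTC) start at positions 27, 84.
EcoRI cuts after the first base of each site, so after positions 27, 84.
MluI sites (ACGCGT) start at positions 66, 75.
MluI cuts after the first base of each site, so after positions 66, 75.
Combined cut positions: 27, 66, 75, 84.
Linear molecule, 4 cuts → 5 fragments:
  1–27 → 27 bp
  28–66 → 39 bp
  67–75 → 9 bp
  76–84 → 9 bp
  85–123 → 39 bp
Sorted largest to smallest: 39, 39, 27, 9, 9 bp.

39, 39, 27, 9, 9 bp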